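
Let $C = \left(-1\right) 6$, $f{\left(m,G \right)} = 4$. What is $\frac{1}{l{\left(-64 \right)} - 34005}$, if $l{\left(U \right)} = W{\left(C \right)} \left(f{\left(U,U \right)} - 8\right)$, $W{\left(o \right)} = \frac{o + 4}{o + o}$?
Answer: $- \frac{3}{102017} \approx -2.9407 \cdot 10^{-5}$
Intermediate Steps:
$C = -6$
$W{\left(o \right)} = \frac{4 + o}{2 o}$
$l{\left(U \right)} = - \frac{2}{3}$ ($l{\left(U \right)} = \frac{4 - 6}{2 \left(-6\right)} \left(4 - 8\right) = \frac{1}{2} \left(- \frac{1}{6}\right) \left(-2\right) \left(-4\right) = \frac{1}{6} \left(-4\right) = - \frac{2}{3}$)
$\frac{1}{l{\left(-64 \right)} - 34005} = \frac{1}{- \frac{2}{3} - 34005} = \frac{1}{- \frac{102017}{3}} = - \frac{3}{102017}$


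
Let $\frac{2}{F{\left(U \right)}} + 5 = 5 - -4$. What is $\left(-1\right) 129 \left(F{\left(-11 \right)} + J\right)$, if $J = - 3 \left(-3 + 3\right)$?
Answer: $- \frac{129}{2} \approx -64.5$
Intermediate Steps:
$J = 0$ ($J = \left(-3\right) 0 = 0$)
$F{\left(U \right)} = \frac{1}{2}$ ($F{\left(U \right)} = \frac{2}{-5 + \left(5 - -4\right)} = \frac{2}{-5 + \left(5 + 4\right)} = \frac{2}{-5 + 9} = \frac{2}{4} = 2 \cdot \frac{1}{4} = \frac{1}{2}$)
$\left(-1\right) 129 \left(F{\left(-11 \right)} + J\right) = \left(-1\right) 129 \left(\frac{1}{2} + 0\right) = \left(-129\right) \frac{1}{2} = - \frac{129}{2}$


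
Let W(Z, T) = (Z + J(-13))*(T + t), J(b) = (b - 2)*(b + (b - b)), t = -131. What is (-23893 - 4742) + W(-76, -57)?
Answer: -51007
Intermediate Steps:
J(b) = b*(-2 + b) (J(b) = (-2 + b)*(b + 0) = (-2 + b)*b = b*(-2 + b))
W(Z, T) = (-131 + T)*(195 + Z) (W(Z, T) = (Z - 13*(-2 - 13))*(T - 131) = (Z - 13*(-15))*(-131 + T) = (Z + 195)*(-131 + T) = (195 + Z)*(-131 + T) = (-131 + T)*(195 + Z))
(-23893 - 4742) + W(-76, -57) = (-23893 - 4742) + (-25545 - 131*(-76) + 195*(-57) - 57*(-76)) = -28635 + (-25545 + 9956 - 11115 + 4332) = -28635 - 22372 = -51007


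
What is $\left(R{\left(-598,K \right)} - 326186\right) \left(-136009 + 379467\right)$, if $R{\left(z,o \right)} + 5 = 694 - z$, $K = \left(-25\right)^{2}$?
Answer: $-79099260742$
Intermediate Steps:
$K = 625$
$R{\left(z,o \right)} = 689 - z$ ($R{\left(z,o \right)} = -5 - \left(-694 + z\right) = 689 - z$)
$\left(R{\left(-598,K \right)} - 326186\right) \left(-136009 + 379467\right) = \left(\left(689 - -598\right) - 326186\right) \left(-136009 + 379467\right) = \left(\left(689 + 598\right) - 326186\right) 243458 = \left(1287 - 326186\right) 243458 = \left(-324899\right) 243458 = -79099260742$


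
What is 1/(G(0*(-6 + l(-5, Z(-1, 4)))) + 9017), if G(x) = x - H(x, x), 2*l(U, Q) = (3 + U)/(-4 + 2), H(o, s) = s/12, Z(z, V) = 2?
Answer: 1/9017 ≈ 0.00011090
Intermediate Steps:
H(o, s) = s/12 (H(o, s) = s*(1/12) = s/12)
l(U, Q) = -¾ - U/4 (l(U, Q) = ((3 + U)/(-4 + 2))/2 = ((3 + U)/(-2))/2 = ((3 + U)*(-½))/2 = (-3/2 - U/2)/2 = -¾ - U/4)
G(x) = 11*x/12 (G(x) = x - x/12 = 11*x/12)
1/(G(0*(-6 + l(-5, Z(-1, 4)))) + 9017) = 1/(11*(0*(-6 + (-¾ - ¼*(-5))))/12 + 9017) = 1/(11*(0*(-6 + (-¾ + 5/4)))/12 + 9017) = 1/(11*(0*(-6 + ½))/12 + 9017) = 1/(11*(0*(-11/2))/12 + 9017) = 1/((11/12)*0 + 9017) = 1/(0 + 9017) = 1/9017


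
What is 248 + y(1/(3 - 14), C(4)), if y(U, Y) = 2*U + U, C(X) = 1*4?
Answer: 2725/11 ≈ 247.73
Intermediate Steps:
C(X) = 4
y(U, Y) = 3*U
248 + y(1/(3 - 14), C(4)) = 248 + 3/(3 - 14) = 248 + 3/(-11) = 248 + 3*(-1/11) = 248 - 3/11 = 2725/11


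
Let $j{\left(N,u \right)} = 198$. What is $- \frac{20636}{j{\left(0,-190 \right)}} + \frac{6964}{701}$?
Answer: $- \frac{594862}{6309} \approx -94.288$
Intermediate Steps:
$- \frac{20636}{j{\left(0,-190 \right)}} + \frac{6964}{701} = - \frac{20636}{198} + \frac{6964}{701} = \left(-20636\right) \frac{1}{198} + 6964 \cdot \frac{1}{701} = - \frac{938}{9} + \frac{6964}{701} = - \frac{594862}{6309}$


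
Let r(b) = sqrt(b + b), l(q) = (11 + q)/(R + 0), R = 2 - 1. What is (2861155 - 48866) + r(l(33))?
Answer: 2812289 + 2*sqrt(22) ≈ 2.8123e+6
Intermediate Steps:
R = 1
l(q) = 11 + q (l(q) = (11 + q)/(1 + 0) = (11 + q)/1 = (11 + q)*1 = 11 + q)
r(b) = sqrt(2)*sqrt(b) (r(b) = sqrt(2*b) = sqrt(2)*sqrt(b))
(2861155 - 48866) + r(l(33)) = (2861155 - 48866) + sqrt(2)*sqrt(11 + 33) = 2812289 + sqrt(2)*sqrt(44) = 2812289 + sqrt(2)*(2*sqrt(11)) = 2812289 + 2*sqrt(22)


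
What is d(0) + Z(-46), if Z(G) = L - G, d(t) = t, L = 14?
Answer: 60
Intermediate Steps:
Z(G) = 14 - G
d(0) + Z(-46) = 0 + (14 - 1*(-46)) = 0 + (14 + 46) = 0 + 60 = 60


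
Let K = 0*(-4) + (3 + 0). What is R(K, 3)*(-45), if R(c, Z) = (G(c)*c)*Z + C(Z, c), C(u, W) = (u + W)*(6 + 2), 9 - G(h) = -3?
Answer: -7020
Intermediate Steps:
G(h) = 12 (G(h) = 9 - 1*(-3) = 9 + 3 = 12)
C(u, W) = 8*W + 8*u (C(u, W) = (W + u)*8 = 8*W + 8*u)
K = 3 (K = 0 + 3 = 3)
R(c, Z) = 8*Z + 8*c + 12*Z*c (R(c, Z) = (12*c)*Z + (8*c + 8*Z) = 12*Z*c + (8*Z + 8*c) = 8*Z + 8*c + 12*Z*c)
R(K, 3)*(-45) = (8*3 + 8*3 + 12*3*3)*(-45) = (24 + 24 + 108)*(-45) = 156*(-45) = -7020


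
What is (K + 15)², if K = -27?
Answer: 144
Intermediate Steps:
(K + 15)² = (-27 + 15)² = (-12)² = 144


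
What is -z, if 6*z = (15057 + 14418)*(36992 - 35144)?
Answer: -9078300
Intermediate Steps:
z = 9078300 (z = ((15057 + 14418)*(36992 - 35144))/6 = (29475*1848)/6 = (1/6)*54469800 = 9078300)
-z = -1*9078300 = -9078300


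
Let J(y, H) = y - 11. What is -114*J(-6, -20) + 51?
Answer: 1989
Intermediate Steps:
J(y, H) = -11 + y
-114*J(-6, -20) + 51 = -114*(-11 - 6) + 51 = -114*(-17) + 51 = 1938 + 51 = 1989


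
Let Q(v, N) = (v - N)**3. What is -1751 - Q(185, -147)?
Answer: -36596119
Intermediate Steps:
-1751 - Q(185, -147) = -1751 - (-1)*(-147 - 1*185)**3 = -1751 - (-1)*(-147 - 185)**3 = -1751 - (-1)*(-332)**3 = -1751 - (-1)*(-36594368) = -1751 - 1*36594368 = -1751 - 36594368 = -36596119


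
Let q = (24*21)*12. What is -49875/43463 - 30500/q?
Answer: -8302375/1341144 ≈ -6.1905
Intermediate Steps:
q = 6048 (q = 504*12 = 6048)
-49875/43463 - 30500/q = -49875/43463 - 30500/6048 = -49875*1/43463 - 30500*1/6048 = -7125/6209 - 7625/1512 = -8302375/1341144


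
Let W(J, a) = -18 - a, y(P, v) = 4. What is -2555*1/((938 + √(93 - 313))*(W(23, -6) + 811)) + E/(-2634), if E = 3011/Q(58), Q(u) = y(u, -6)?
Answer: (-2405789*√55 + 1141774781*I)/(8418264*(√55 - 469*I)) ≈ -0.28919 + 5.3894e-5*I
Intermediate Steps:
Q(u) = 4
E = 3011/4 ≈ 752.75
-2555*1/((938 + √(93 - 313))*(W(23, -6) + 811)) + E/(-2634) = -2555*1/((938 + √(93 - 313))*((-18 - 1*(-6)) + 811)) + (3011/4)/(-2634) = -2555*1/((938 + √(-220))*((-18 + 6) + 811)) + (3011/4)*(-1/2634) = -2555*1/((-12 + 811)*(938 + 2*I*√55)) - 3011/10536 = -2555*1/(799*(938 + 2*I*√55)) - 3011/10536 = -2555/(749462 + 1598*I*√55) - 3011/10536 = -3011/10536 - 2555/(749462 + 1598*I*√55)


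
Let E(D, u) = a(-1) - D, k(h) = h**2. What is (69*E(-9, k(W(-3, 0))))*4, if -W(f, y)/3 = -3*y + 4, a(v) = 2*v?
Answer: 1932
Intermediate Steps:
W(f, y) = -12 + 9*y (W(f, y) = -3*(-3*y + 4) = -3*(4 - 3*y) = -12 + 9*y)
E(D, u) = -2 - D (E(D, u) = 2*(-1) - D = -2 - D)
(69*E(-9, k(W(-3, 0))))*4 = (69*(-2 - 1*(-9)))*4 = (69*(-2 + 9))*4 = (69*7)*4 = 483*4 = 1932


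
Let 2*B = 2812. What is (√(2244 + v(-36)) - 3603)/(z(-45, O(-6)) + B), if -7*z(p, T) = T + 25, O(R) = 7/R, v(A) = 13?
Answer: -151326/58909 + 42*√2257/58909 ≈ -2.5349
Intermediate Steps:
B = 1406 (B = (½)*2812 = 1406)
z(p, T) = -25/7 - T/7 (z(p, T) = -(T + 25)/7 = -(25 + T)/7 = -25/7 - T/7)
(√(2244 + v(-36)) - 3603)/(z(-45, O(-6)) + B) = (√(2244 + 13) - 3603)/((-25/7 - 1/(-6)) + 1406) = (√2257 - 3603)/((-25/7 - (-1)/6) + 1406) = (-3603 + √2257)/((-25/7 - ⅐*(-7/6)) + 1406) = (-3603 + √2257)/((-25/7 + ⅙) + 1406) = (-3603 + √2257)/(-143/42 + 1406) = (-3603 + √2257)/(58909/42) = (-3603 + √2257)*(42/58909) = -151326/58909 + 42*√2257/58909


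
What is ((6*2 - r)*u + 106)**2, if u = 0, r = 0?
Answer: 11236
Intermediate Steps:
((6*2 - r)*u + 106)**2 = ((6*2 - 1*0)*0 + 106)**2 = ((12 + 0)*0 + 106)**2 = (12*0 + 106)**2 = (0 + 106)**2 = 106**2 = 11236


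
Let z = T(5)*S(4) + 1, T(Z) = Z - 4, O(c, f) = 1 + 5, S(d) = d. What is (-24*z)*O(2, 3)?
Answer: -720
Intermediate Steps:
O(c, f) = 6
T(Z) = -4 + Z
z = 5 (z = (-4 + 5)*4 + 1 = 1*4 + 1 = 4 + 1 = 5)
(-24*z)*O(2, 3) = -24*5*6 = -120*6 = -720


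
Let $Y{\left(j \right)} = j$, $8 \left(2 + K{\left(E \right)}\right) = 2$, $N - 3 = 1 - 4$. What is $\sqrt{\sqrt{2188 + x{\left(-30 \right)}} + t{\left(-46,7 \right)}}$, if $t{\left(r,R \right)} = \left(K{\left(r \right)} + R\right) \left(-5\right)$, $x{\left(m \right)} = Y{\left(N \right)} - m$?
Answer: $\frac{\sqrt{-105 + 4 \sqrt{2218}}}{2} \approx 4.5657$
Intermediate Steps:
$N = 0$ ($N = 3 + \left(1 - 4\right) = 3 - 3 = 0$)
$K{\left(E \right)} = - \frac{7}{4}$ ($K{\left(E \right)} = -2 + \frac{1}{8} \cdot 2 = -2 + \frac{1}{4} = - \frac{7}{4}$)
$x{\left(m \right)} = - m$ ($x{\left(m \right)} = 0 - m = - m$)
$t{\left(r,R \right)} = \frac{35}{4} - 5 R$ ($t{\left(r,R \right)} = \left(- \frac{7}{4} + R\right) \left(-5\right) = \frac{35}{4} - 5 R$)
$\sqrt{\sqrt{2188 + x{\left(-30 \right)}} + t{\left(-46,7 \right)}} = \sqrt{\sqrt{2188 - -30} + \left(\frac{35}{4} - 35\right)} = \sqrt{\sqrt{2188 + 30} + \left(\frac{35}{4} - 35\right)} = \sqrt{\sqrt{2218} - \frac{105}{4}} = \sqrt{- \frac{105}{4} + \sqrt{2218}}$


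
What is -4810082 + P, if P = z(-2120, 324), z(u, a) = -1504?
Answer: -4811586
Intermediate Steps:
P = -1504
-4810082 + P = -4810082 - 1504 = -4811586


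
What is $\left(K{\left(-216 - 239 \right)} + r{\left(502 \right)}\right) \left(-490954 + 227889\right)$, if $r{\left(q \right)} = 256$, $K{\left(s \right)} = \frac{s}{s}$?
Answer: $-67607705$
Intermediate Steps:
$K{\left(s \right)} = 1$
$\left(K{\left(-216 - 239 \right)} + r{\left(502 \right)}\right) \left(-490954 + 227889\right) = \left(1 + 256\right) \left(-490954 + 227889\right) = 257 \left(-263065\right) = -67607705$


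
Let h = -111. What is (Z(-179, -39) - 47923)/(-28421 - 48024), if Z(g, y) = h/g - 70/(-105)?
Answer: 5146792/8210193 ≈ 0.62688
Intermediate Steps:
Z(g, y) = ⅔ - 111/g (Z(g, y) = -111/g - 70/(-105) = -111/g - 70*(-1/105) = -111/g + ⅔ = ⅔ - 111/g)
(Z(-179, -39) - 47923)/(-28421 - 48024) = ((⅔ - 111/(-179)) - 47923)/(-28421 - 48024) = ((⅔ - 111*(-1/179)) - 47923)/(-76445) = ((⅔ + 111/179) - 47923)*(-1/76445) = (691/537 - 47923)*(-1/76445) = -25733960/537*(-1/76445) = 5146792/8210193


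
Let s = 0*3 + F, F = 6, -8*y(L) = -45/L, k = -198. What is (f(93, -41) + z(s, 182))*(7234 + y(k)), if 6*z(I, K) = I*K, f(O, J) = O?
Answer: 31829475/16 ≈ 1.9893e+6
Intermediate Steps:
y(L) = 45/(8*L) (y(L) = -(-45)/(8*L) = 45/(8*L))
s = 6 (s = 0*3 + 6 = 0 + 6 = 6)
z(I, K) = I*K/6 (z(I, K) = (I*K)/6 = I*K/6)
(f(93, -41) + z(s, 182))*(7234 + y(k)) = (93 + (1/6)*6*182)*(7234 + (45/8)/(-198)) = (93 + 182)*(7234 + (45/8)*(-1/198)) = 275*(7234 - 5/176) = 275*(1273179/176) = 31829475/16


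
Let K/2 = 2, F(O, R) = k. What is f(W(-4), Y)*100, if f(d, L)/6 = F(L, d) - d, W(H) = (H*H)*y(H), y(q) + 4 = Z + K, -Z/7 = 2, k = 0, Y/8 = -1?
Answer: 134400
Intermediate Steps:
Y = -8 (Y = 8*(-1) = -8)
Z = -14 (Z = -7*2 = -14)
F(O, R) = 0
K = 4 (K = 2*2 = 4)
y(q) = -14 (y(q) = -4 + (-14 + 4) = -4 - 10 = -14)
W(H) = -14*H**2 (W(H) = (H*H)*(-14) = H**2*(-14) = -14*H**2)
f(d, L) = -6*d (f(d, L) = 6*(0 - d) = 6*(-d) = -6*d)
f(W(-4), Y)*100 = -(-84)*(-4)**2*100 = -(-84)*16*100 = -6*(-224)*100 = 1344*100 = 134400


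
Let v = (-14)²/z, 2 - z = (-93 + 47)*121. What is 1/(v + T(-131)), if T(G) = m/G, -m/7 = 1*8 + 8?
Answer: 182352/162323 ≈ 1.1234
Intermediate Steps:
z = 5568 (z = 2 - (-93 + 47)*121 = 2 - (-46)*121 = 2 - 1*(-5566) = 2 + 5566 = 5568)
m = -112 (m = -7*(1*8 + 8) = -7*(8 + 8) = -7*16 = -112)
v = 49/1392 (v = (-14)²/5568 = 196*(1/5568) = 49/1392 ≈ 0.035201)
T(G) = -112/G
1/(v + T(-131)) = 1/(49/1392 - 112/(-131)) = 1/(49/1392 - 112*(-1/131)) = 1/(49/1392 + 112/131) = 1/(162323/182352) = 182352/162323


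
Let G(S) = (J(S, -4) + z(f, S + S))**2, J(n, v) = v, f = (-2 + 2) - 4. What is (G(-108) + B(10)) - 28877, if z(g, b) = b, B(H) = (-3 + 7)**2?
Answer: 19539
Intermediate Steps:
f = -4 (f = 0 - 4 = -4)
B(H) = 16 (B(H) = 4**2 = 16)
G(S) = (-4 + 2*S)**2 (G(S) = (-4 + (S + S))**2 = (-4 + 2*S)**2)
(G(-108) + B(10)) - 28877 = (4*(-2 - 108)**2 + 16) - 28877 = (4*(-110)**2 + 16) - 28877 = (4*12100 + 16) - 28877 = (48400 + 16) - 28877 = 48416 - 28877 = 19539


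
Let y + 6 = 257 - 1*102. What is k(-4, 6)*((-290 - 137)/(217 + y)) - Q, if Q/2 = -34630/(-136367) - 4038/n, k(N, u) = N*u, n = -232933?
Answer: 872168244036/31764374411 ≈ 27.457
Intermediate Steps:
y = 149 (y = -6 + (257 - 1*102) = -6 + (257 - 102) = -6 + 155 = 149)
Q = 17234239472/31764374411 (Q = 2*(-34630/(-136367) - 4038/(-232933)) = 2*(-34630*(-1/136367) - 4038*(-1/232933)) = 2*(34630/136367 + 4038/232933) = 2*(8617119736/31764374411) = 17234239472/31764374411 ≈ 0.54257)
k(-4, 6)*((-290 - 137)/(217 + y)) - Q = (-4*6)*((-290 - 137)/(217 + 149)) - 1*17234239472/31764374411 = -(-10248)/366 - 17234239472/31764374411 = -24*(-7/6) - 17234239472/31764374411 = 28 - 17234239472/31764374411 = 872168244036/31764374411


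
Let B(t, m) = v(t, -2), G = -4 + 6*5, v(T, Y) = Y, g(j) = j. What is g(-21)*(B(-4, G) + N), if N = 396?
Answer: -8274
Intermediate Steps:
G = 26 (G = -4 + 30 = 26)
B(t, m) = -2
g(-21)*(B(-4, G) + N) = -21*(-2 + 396) = -21*394 = -8274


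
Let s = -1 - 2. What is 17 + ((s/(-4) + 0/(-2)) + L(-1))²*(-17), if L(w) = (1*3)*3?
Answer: -25585/16 ≈ -1599.1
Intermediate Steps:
s = -3
L(w) = 9 (L(w) = 3*3 = 9)
17 + ((s/(-4) + 0/(-2)) + L(-1))²*(-17) = 17 + ((-3/(-4) + 0/(-2)) + 9)²*(-17) = 17 + ((-3*(-¼) + 0*(-½)) + 9)²*(-17) = 17 + ((¾ + 0) + 9)²*(-17) = 17 + (¾ + 9)²*(-17) = 17 + (39/4)²*(-17) = 17 + (1521/16)*(-17) = 17 - 25857/16 = -25585/16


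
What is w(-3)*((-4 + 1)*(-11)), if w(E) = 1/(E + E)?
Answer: -11/2 ≈ -5.5000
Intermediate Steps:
w(E) = 1/(2*E)
w(-3)*((-4 + 1)*(-11)) = ((1/2)/(-3))*((-4 + 1)*(-11)) = ((1/2)*(-1/3))*(-3*(-11)) = -1/6*33 = -11/2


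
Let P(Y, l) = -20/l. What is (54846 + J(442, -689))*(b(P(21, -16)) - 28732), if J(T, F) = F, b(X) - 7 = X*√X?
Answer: -1555659825 + 270785*√5/8 ≈ -1.5556e+9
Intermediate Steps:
b(X) = 7 + X^(3/2) (b(X) = 7 + X*√X = 7 + X^(3/2))
(54846 + J(442, -689))*(b(P(21, -16)) - 28732) = (54846 - 689)*((7 + (-20/(-16))^(3/2)) - 28732) = 54157*((7 + (-20*(-1/16))^(3/2)) - 28732) = 54157*((7 + (5/4)^(3/2)) - 28732) = 54157*((7 + 5*√5/8) - 28732) = 54157*(-28725 + 5*√5/8) = -1555659825 + 270785*√5/8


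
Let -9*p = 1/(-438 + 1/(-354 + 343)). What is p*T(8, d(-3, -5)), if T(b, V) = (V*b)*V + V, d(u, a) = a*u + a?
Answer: 990/4819 ≈ 0.20544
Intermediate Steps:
d(u, a) = a + a*u
T(b, V) = V + b*V**2 (T(b, V) = b*V**2 + V = V + b*V**2)
p = 11/43371 (p = -1/(9*(-438 + 1/(-354 + 343))) = -1/(9*(-438 + 1/(-11))) = -1/(9*(-438 - 1/11)) = -1/(9*(-4819/11)) = -1/9*(-11/4819) = 11/43371 ≈ 0.00025363)
p*T(8, d(-3, -5)) = 11*((-5*(1 - 3))*(1 - 5*(1 - 3)*8))/43371 = 11*((-5*(-2))*(1 - 5*(-2)*8))/43371 = 11*(10*(1 + 10*8))/43371 = 11*(10*(1 + 80))/43371 = 11*(10*81)/43371 = (11/43371)*810 = 990/4819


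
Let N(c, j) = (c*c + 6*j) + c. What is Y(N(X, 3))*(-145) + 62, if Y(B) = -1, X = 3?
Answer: 207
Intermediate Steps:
N(c, j) = c + c**2 + 6*j (N(c, j) = (c**2 + 6*j) + c = c + c**2 + 6*j)
Y(N(X, 3))*(-145) + 62 = -1*(-145) + 62 = 145 + 62 = 207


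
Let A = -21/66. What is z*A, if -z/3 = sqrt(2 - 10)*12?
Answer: 252*I*sqrt(2)/11 ≈ 32.398*I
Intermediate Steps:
z = -72*I*sqrt(2) (z = -3*sqrt(2 - 10)*12 = -3*sqrt(-8)*12 = -3*2*I*sqrt(2)*12 = -72*I*sqrt(2) ≈ -101.82*I)
A = -7/22 (A = -21*1/66 = -7/22 ≈ -0.31818)
z*A = -72*I*sqrt(2)*(-7/22) = 252*I*sqrt(2)/11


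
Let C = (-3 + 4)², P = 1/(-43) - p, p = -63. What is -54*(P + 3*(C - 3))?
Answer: -132300/43 ≈ -3076.7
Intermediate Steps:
P = 2708/43 (P = 1/(-43) - 1*(-63) = -1/43 + 63 = 2708/43 ≈ 62.977)
C = 1 (C = 1² = 1)
-54*(P + 3*(C - 3)) = -54*(2708/43 + 3*(1 - 3)) = -54*(2708/43 + 3*(-2)) = -54*(2708/43 - 6) = -54*2450/43 = -132300/43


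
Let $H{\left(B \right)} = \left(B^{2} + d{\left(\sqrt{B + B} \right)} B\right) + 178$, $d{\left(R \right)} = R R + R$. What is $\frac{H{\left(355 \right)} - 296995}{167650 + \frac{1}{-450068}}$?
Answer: $\frac{36571625544}{75453900199} + \frac{159774140 \sqrt{710}}{75453900199} \approx 0.54111$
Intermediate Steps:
$d{\left(R \right)} = R + R^{2}$ ($d{\left(R \right)} = R^{2} + R = R + R^{2}$)
$H{\left(B \right)} = 178 + B^{2} + \sqrt{2} B^{\frac{3}{2}} \left(1 + \sqrt{2} \sqrt{B}\right)$ ($H{\left(B \right)} = \left(B^{2} + \sqrt{B + B} \left(1 + \sqrt{B + B}\right) B\right) + 178 = \left(B^{2} + \sqrt{2 B} \left(1 + \sqrt{2 B}\right) B\right) + 178 = \left(B^{2} + \sqrt{2} \sqrt{B} \left(1 + \sqrt{2} \sqrt{B}\right) B\right) + 178 = \left(B^{2} + \sqrt{2} B^{\frac{3}{2}} \left(1 + \sqrt{2} \sqrt{B}\right)\right) + 178 = 178 + B^{2} + \sqrt{2} B^{\frac{3}{2}} \left(1 + \sqrt{2} \sqrt{B}\right)$)
$\frac{H{\left(355 \right)} - 296995}{167650 + \frac{1}{-450068}} = \frac{\left(178 + 3 \cdot 355^{2} + \sqrt{2} \cdot 355^{\frac{3}{2}}\right) - 296995}{167650 + \frac{1}{-450068}} = \frac{\left(178 + 3 \cdot 126025 + \sqrt{2} \cdot 355 \sqrt{355}\right) - 296995}{167650 - \frac{1}{450068}} = \frac{\left(178 + 378075 + 355 \sqrt{710}\right) - 296995}{\frac{75453900199}{450068}} = \left(\left(378253 + 355 \sqrt{710}\right) - 296995\right) \frac{450068}{75453900199} = \left(81258 + 355 \sqrt{710}\right) \frac{450068}{75453900199} = \frac{36571625544}{75453900199} + \frac{159774140 \sqrt{710}}{75453900199}$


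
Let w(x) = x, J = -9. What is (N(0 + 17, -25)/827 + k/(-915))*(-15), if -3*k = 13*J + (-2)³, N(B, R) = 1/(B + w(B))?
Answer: 3512005/5145594 ≈ 0.68253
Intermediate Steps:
N(B, R) = 1/(2*B) (N(B, R) = 1/(B + B) = 1/(2*B))
k = 125/3 (k = -(13*(-9) + (-2)³)/3 = -(-117 - 8)/3 = -⅓*(-125) = 125/3 ≈ 41.667)
(N(0 + 17, -25)/827 + k/(-915))*(-15) = ((1/(2*(0 + 17)))/827 + (125/3)/(-915))*(-15) = (((½)/17)*(1/827) + (125/3)*(-1/915))*(-15) = (((½)*(1/17))*(1/827) - 25/549)*(-15) = ((1/34)*(1/827) - 25/549)*(-15) = (1/28118 - 25/549)*(-15) = -702401/15436782*(-15) = 3512005/5145594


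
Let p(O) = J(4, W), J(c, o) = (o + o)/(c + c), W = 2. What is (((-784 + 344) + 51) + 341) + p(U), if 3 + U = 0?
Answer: -95/2 ≈ -47.500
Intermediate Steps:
U = -3 (U = -3 + 0 = -3)
J(c, o) = o/c (J(c, o) = (2*o)/((2*c)) = (2*o)*(1/(2*c)) = o/c)
p(O) = ½ (p(O) = 2/4 = 2*(¼) = ½)
(((-784 + 344) + 51) + 341) + p(U) = (((-784 + 344) + 51) + 341) + ½ = ((-440 + 51) + 341) + ½ = (-389 + 341) + ½ = -48 + ½ = -95/2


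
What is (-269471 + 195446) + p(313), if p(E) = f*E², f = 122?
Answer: 11878193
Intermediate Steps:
p(E) = 122*E²
(-269471 + 195446) + p(313) = (-269471 + 195446) + 122*313² = -74025 + 122*97969 = -74025 + 11952218 = 11878193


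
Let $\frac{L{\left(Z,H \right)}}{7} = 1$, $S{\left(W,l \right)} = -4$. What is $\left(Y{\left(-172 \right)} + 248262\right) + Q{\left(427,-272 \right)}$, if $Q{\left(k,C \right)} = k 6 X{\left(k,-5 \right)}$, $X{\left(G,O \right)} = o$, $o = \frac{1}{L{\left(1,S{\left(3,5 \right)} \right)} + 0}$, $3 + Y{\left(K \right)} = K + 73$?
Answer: $248526$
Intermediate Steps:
$L{\left(Z,H \right)} = 7$ ($L{\left(Z,H \right)} = 7 \cdot 1 = 7$)
$Y{\left(K \right)} = 70 + K$ ($Y{\left(K \right)} = -3 + \left(K + 73\right) = -3 + \left(73 + K\right) = 70 + K$)
$o = \frac{1}{7}$ ($o = \frac{1}{7 + 0} = \frac{1}{7} \approx 0.14286$)
$X{\left(G,O \right)} = \frac{1}{7}$
$Q{\left(k,C \right)} = \frac{6 k}{7}$ ($Q{\left(k,C \right)} = k 6 \cdot \frac{1}{7} = 6 k \frac{1}{7} = \frac{6 k}{7}$)
$\left(Y{\left(-172 \right)} + 248262\right) + Q{\left(427,-272 \right)} = \left(\left(70 - 172\right) + 248262\right) + \frac{6}{7} \cdot 427 = \left(-102 + 248262\right) + 366 = 248160 + 366 = 248526$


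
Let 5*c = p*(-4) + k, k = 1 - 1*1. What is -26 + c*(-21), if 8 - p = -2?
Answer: 142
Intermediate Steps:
k = 0 (k = 1 - 1 = 0)
p = 10 (p = 8 - 1*(-2) = 8 + 2 = 10)
c = -8 (c = (10*(-4) + 0)/5 = (-40 + 0)/5 = (⅕)*(-40) = -8)
-26 + c*(-21) = -26 - 8*(-21) = -26 + 168 = 142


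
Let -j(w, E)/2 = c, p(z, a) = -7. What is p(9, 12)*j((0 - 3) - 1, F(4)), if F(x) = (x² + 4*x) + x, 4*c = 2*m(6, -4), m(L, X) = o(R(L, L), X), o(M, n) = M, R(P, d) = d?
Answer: 42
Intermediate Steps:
m(L, X) = L
c = 3 (c = (2*6)/4 = (¼)*12 = 3)
F(x) = x² + 5*x
j(w, E) = -6 (j(w, E) = -2*3 = -6)
p(9, 12)*j((0 - 3) - 1, F(4)) = -7*(-6) = 42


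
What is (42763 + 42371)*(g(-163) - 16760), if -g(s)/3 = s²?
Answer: -8212621578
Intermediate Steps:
g(s) = -3*s²
(42763 + 42371)*(g(-163) - 16760) = (42763 + 42371)*(-3*(-163)² - 16760) = 85134*(-3*26569 - 16760) = 85134*(-79707 - 16760) = 85134*(-96467) = -8212621578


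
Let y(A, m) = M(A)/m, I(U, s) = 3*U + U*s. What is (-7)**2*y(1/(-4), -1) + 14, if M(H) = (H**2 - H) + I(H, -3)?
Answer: -21/16 ≈ -1.3125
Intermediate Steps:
M(H) = H**2 - H (M(H) = (H**2 - H) + H*(3 - 3) = (H**2 - H) + H*0 = (H**2 - H) + 0 = H**2 - H)
y(A, m) = A*(-1 + A)/m (y(A, m) = (A*(-1 + A))/m = A*(-1 + A)/m)
(-7)**2*y(1/(-4), -1) + 14 = (-7)**2*((1/(-4))*(-1 + 1/(-4))/(-1)) + 14 = 49*((1*(-1/4))*(-1)*(-1 + 1*(-1/4))) + 14 = 49*(-1/4*(-1)*(-1 - 1/4)) + 14 = 49*(-1/4*(-1)*(-5/4)) + 14 = 49*(-5/16) + 14 = -245/16 + 14 = -21/16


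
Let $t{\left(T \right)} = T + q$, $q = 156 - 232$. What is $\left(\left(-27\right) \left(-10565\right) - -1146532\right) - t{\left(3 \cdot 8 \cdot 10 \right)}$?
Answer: $1431623$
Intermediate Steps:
$q = -76$ ($q = 156 - 232 = -76$)
$t{\left(T \right)} = -76 + T$ ($t{\left(T \right)} = T - 76 = -76 + T$)
$\left(\left(-27\right) \left(-10565\right) - -1146532\right) - t{\left(3 \cdot 8 \cdot 10 \right)} = \left(\left(-27\right) \left(-10565\right) - -1146532\right) - \left(-76 + 3 \cdot 8 \cdot 10\right) = \left(285255 + 1146532\right) - \left(-76 + 24 \cdot 10\right) = 1431787 - \left(-76 + 240\right) = 1431787 - 164 = 1431623$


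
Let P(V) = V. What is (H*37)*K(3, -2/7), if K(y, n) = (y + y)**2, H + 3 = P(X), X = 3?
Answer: 0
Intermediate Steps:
H = 0 (H = -3 + 3 = 0)
K(y, n) = 4*y**2 (K(y, n) = (2*y)**2 = 4*y**2)
(H*37)*K(3, -2/7) = (0*37)*(4*3**2) = 0*(4*9) = 0*36 = 0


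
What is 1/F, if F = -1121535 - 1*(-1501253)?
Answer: 1/379718 ≈ 2.6335e-6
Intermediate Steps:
F = 379718 (F = -1121535 + 1501253 = 379718)
1/F = 1/379718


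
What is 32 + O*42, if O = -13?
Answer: -514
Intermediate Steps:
32 + O*42 = 32 - 13*42 = 32 - 546 = -514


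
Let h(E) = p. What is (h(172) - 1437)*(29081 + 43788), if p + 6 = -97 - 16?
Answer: -113384164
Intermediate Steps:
p = -119 (p = -6 + (-97 - 16) = -6 - 113 = -119)
h(E) = -119
(h(172) - 1437)*(29081 + 43788) = (-119 - 1437)*(29081 + 43788) = -1556*72869 = -113384164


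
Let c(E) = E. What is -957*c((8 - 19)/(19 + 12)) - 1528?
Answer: -36841/31 ≈ -1188.4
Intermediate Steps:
-957*c((8 - 19)/(19 + 12)) - 1528 = -957*(8 - 19)/(19 + 12) - 1528 = -(-10527)/31 - 1528 = -957*(-11/31) - 1528 = 10527/31 - 1528 = -36841/31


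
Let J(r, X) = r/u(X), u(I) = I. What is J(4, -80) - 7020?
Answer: -140401/20 ≈ -7020.0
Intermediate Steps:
J(r, X) = r/X
J(4, -80) - 7020 = 4/(-80) - 7020 = 4*(-1/80) - 7020 = -1/20 - 7020 = -140401/20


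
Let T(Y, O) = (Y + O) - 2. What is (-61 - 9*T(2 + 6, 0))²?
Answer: 13225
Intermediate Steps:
T(Y, O) = -2 + O + Y (T(Y, O) = (O + Y) - 2 = -2 + O + Y)
(-61 - 9*T(2 + 6, 0))² = (-61 - 9*(-2 + 0 + (2 + 6)))² = (-61 - 9*(-2 + 0 + 8))² = (-61 - 9*6)² = (-61 - 54)² = (-115)² = 13225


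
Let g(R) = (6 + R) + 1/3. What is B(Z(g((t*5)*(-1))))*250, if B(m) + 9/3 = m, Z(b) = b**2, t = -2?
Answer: 593500/9 ≈ 65945.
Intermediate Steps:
g(R) = 19/3 + R (g(R) = (6 + R) + 1/3 = 19/3 + R)
B(m) = -3 + m
B(Z(g((t*5)*(-1))))*250 = (-3 + (19/3 - 2*5*(-1))**2)*250 = (-3 + (19/3 - 10*(-1))**2)*250 = (-3 + (19/3 + 10)**2)*250 = (-3 + (49/3)**2)*250 = (-3 + 2401/9)*250 = (2374/9)*250 = 593500/9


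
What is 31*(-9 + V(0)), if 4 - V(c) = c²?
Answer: -155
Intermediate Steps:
V(c) = 4 - c²
31*(-9 + V(0)) = 31*(-9 + (4 - 1*0²)) = 31*(-9 + (4 - 1*0)) = 31*(-9 + (4 + 0)) = 31*(-9 + 4) = 31*(-5) = -155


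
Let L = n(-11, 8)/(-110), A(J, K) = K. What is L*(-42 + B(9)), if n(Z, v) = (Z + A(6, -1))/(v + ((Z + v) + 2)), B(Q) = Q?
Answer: -18/35 ≈ -0.51429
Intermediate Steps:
n(Z, v) = (-1 + Z)/(2 + Z + 2*v) (n(Z, v) = (Z - 1)/(v + ((Z + v) + 2)) = (-1 + Z)/(v + (2 + Z + v)) = (-1 + Z)/(2 + Z + 2*v))
L = 6/385 (L = ((-1 - 11)/(2 - 11 + 2*8))/(-110) = (-12/(2 - 11 + 16))*(-1/110) = (-12/7)*(-1/110) = ((⅐)*(-12))*(-1/110) = -12/7*(-1/110) = 6/385 ≈ 0.015584)
L*(-42 + B(9)) = 6*(-42 + 9)/385 = (6/385)*(-33) = -18/35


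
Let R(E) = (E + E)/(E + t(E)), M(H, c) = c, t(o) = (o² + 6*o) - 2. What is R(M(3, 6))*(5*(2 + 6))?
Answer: 120/19 ≈ 6.3158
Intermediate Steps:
t(o) = -2 + o² + 6*o
R(E) = 2*E/(-2 + E² + 7*E) (R(E) = (E + E)/(E + (-2 + E² + 6*E)) = (2*E)/(-2 + E² + 7*E) = 2*E/(-2 + E² + 7*E))
R(M(3, 6))*(5*(2 + 6)) = (2*6/(-2 + 6² + 7*6))*(5*(2 + 6)) = (2*6/(-2 + 36 + 42))*(5*8) = (2*6/76)*40 = (2*6*(1/76))*40 = (3/19)*40 = 120/19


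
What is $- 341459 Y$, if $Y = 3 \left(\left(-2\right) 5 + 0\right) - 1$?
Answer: $10585229$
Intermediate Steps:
$Y = -31$ ($Y = 3 \left(-10 + 0\right) - 1 = 3 \left(-10\right) - 1 = -30 - 1 = -31$)
$- 341459 Y = \left(-341459\right) \left(-31\right) = 10585229$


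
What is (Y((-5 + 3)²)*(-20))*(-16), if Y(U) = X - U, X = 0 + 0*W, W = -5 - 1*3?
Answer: -1280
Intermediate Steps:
W = -8 (W = -5 - 3 = -8)
X = 0 (X = 0 + 0*(-8) = 0 + 0 = 0)
Y(U) = -U (Y(U) = 0 - U = -U)
(Y((-5 + 3)²)*(-20))*(-16) = (-(-5 + 3)²*(-20))*(-16) = (-1*(-2)²*(-20))*(-16) = (-1*4*(-20))*(-16) = -4*(-20)*(-16) = 80*(-16) = -1280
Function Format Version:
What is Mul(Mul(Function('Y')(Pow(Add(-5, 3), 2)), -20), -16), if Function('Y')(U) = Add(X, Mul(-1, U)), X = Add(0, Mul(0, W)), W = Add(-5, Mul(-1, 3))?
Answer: -1280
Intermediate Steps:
W = -8 (W = Add(-5, -3) = -8)
X = 0 (X = Add(0, Mul(0, -8)) = Add(0, 0) = 0)
Function('Y')(U) = Mul(-1, U) (Function('Y')(U) = Add(0, Mul(-1, U)) = Mul(-1, U))
Mul(Mul(Function('Y')(Pow(Add(-5, 3), 2)), -20), -16) = Mul(Mul(Mul(-1, Pow(Add(-5, 3), 2)), -20), -16) = Mul(Mul(Mul(-1, Pow(-2, 2)), -20), -16) = Mul(Mul(Mul(-1, 4), -20), -16) = Mul(Mul(-4, -20), -16) = Mul(80, -16) = -1280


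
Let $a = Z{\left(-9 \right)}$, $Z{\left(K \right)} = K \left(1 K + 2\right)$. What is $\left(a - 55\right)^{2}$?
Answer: $64$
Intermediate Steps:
$Z{\left(K \right)} = K \left(2 + K\right)$ ($Z{\left(K \right)} = K \left(K + 2\right) = K \left(2 + K\right)$)
$a = 63$ ($a = - 9 \left(2 - 9\right) = \left(-9\right) \left(-7\right) = 63$)
$\left(a - 55\right)^{2} = \left(63 - 55\right)^{2} = 8^{2} = 64$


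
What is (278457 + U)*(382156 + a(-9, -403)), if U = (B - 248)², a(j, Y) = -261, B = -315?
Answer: 227390212270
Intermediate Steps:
U = 316969 (U = (-315 - 248)² = (-563)² = 316969)
(278457 + U)*(382156 + a(-9, -403)) = (278457 + 316969)*(382156 - 261) = 595426*381895 = 227390212270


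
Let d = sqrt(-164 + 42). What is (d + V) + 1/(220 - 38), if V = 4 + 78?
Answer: 14925/182 + I*sqrt(122) ≈ 82.005 + 11.045*I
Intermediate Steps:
V = 82
d = I*sqrt(122) (d = sqrt(-122) = I*sqrt(122) ≈ 11.045*I)
(d + V) + 1/(220 - 38) = (I*sqrt(122) + 82) + 1/(220 - 38) = (82 + I*sqrt(122)) + 1/182 = 14925/182 + I*sqrt(122)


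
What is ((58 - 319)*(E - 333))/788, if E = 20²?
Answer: -17487/788 ≈ -22.192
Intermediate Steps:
E = 400
((58 - 319)*(E - 333))/788 = ((58 - 319)*(400 - 333))/788 = -261*67*(1/788) = -17487*1/788 = -17487/788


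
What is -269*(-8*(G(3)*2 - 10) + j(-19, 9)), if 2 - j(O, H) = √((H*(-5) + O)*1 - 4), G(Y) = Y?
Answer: -9146 + 538*I*√17 ≈ -9146.0 + 2218.2*I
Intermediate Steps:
j(O, H) = 2 - √(-4 + O - 5*H) (j(O, H) = 2 - √((H*(-5) + O)*1 - 4) = 2 - √((-5*H + O)*1 - 4) = 2 - √((O - 5*H)*1 - 4) = 2 - √((O - 5*H) - 4) = 2 - √(-4 + O - 5*H))
-269*(-8*(G(3)*2 - 10) + j(-19, 9)) = -269*(-8*(3*2 - 10) + (2 - √(-4 - 19 - 5*9))) = -269*(-8*(6 - 10) + (2 - √(-4 - 19 - 45))) = -269*(-8*(-4) + (2 - √(-68))) = -269*(32 + (2 - 2*I*√17)) = -269*(34 - 2*I*√17) = -9146 + 538*I*√17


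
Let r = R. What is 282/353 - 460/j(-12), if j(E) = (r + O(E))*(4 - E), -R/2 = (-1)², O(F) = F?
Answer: 56387/19768 ≈ 2.8524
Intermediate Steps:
R = -2 (R = -2*(-1)² = -2*1 = -2)
r = -2
j(E) = (-2 + E)*(4 - E)
282/353 - 460/j(-12) = 282/353 - 460/(-8 - 1*(-12)² + 6*(-12)) = 282*(1/353) - 460/(-8 - 1*144 - 72) = 282/353 - 460/(-8 - 144 - 72) = 282/353 - 460/(-224) = 282/353 - 460*(-1/224) = 282/353 + 115/56 = 56387/19768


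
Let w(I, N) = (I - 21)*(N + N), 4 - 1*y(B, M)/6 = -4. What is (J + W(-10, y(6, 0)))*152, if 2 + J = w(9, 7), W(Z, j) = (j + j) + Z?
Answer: -12768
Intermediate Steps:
y(B, M) = 48 (y(B, M) = 24 - 6*(-4) = 24 + 24 = 48)
w(I, N) = 2*N*(-21 + I) (w(I, N) = (-21 + I)*(2*N) = 2*N*(-21 + I))
W(Z, j) = Z + 2*j (W(Z, j) = 2*j + Z = Z + 2*j)
J = -170 (J = -2 + 2*7*(-21 + 9) = -2 + 2*7*(-12) = -2 - 168 = -170)
(J + W(-10, y(6, 0)))*152 = (-170 + (-10 + 2*48))*152 = (-170 + (-10 + 96))*152 = (-170 + 86)*152 = -84*152 = -12768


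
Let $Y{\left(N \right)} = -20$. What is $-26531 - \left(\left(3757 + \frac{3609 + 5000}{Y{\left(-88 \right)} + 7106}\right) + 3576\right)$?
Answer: $- \frac{239968913}{7086} \approx -33865.0$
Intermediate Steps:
$-26531 - \left(\left(3757 + \frac{3609 + 5000}{Y{\left(-88 \right)} + 7106}\right) + 3576\right) = -26531 - \left(\left(3757 + \frac{3609 + 5000}{-20 + 7106}\right) + 3576\right) = -26531 - \left(\left(3757 + \frac{8609}{7086}\right) + 3576\right) = -26531 - \left(\frac{26630711}{7086} + 3576\right) = -26531 - \frac{51970247}{7086} = - \frac{239968913}{7086}$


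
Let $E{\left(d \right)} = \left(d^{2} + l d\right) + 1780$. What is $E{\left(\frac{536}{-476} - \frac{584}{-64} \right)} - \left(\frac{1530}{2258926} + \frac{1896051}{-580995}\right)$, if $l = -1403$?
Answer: $- \frac{109328246994121994273}{11661331035426240} \approx -9375.3$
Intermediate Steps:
$E{\left(d \right)} = 1780 + d^{2} - 1403 d$ ($E{\left(d \right)} = \left(d^{2} - 1403 d\right) + 1780 = 1780 + d^{2} - 1403 d$)
$E{\left(\frac{536}{-476} - \frac{584}{-64} \right)} - \left(\frac{1530}{2258926} + \frac{1896051}{-580995}\right) = \left(1780 + \left(\frac{536}{-476} - \frac{584}{-64}\right)^{2} - 1403 \left(\frac{536}{-476} - \frac{584}{-64}\right)\right) - \left(\frac{1530}{2258926} + \frac{1896051}{-580995}\right) = \left(1780 + \left(536 \left(- \frac{1}{476}\right) - - \frac{73}{8}\right)^{2} - 1403 \left(536 \left(- \frac{1}{476}\right) - - \frac{73}{8}\right)\right) - \left(1530 \cdot \frac{1}{2258926} + 1896051 \left(- \frac{1}{580995}\right)\right) = \left(1780 + \left(- \frac{134}{119} + \frac{73}{8}\right)^{2} - 1403 \left(- \frac{134}{119} + \frac{73}{8}\right)\right) - \left(\frac{45}{66439} - \frac{632017}{193665}\right) = \left(1780 + \left(\frac{7615}{952}\right)^{2} - \frac{10683845}{952}\right) - - \frac{41981862538}{12866908935} = \left(1780 + \frac{57988225}{906304} - \frac{10683845}{952}\right) + \frac{41981862538}{12866908935} = - \frac{8499811095}{906304} + \frac{41981862538}{12866908935} = - \frac{109328246994121994273}{11661331035426240}$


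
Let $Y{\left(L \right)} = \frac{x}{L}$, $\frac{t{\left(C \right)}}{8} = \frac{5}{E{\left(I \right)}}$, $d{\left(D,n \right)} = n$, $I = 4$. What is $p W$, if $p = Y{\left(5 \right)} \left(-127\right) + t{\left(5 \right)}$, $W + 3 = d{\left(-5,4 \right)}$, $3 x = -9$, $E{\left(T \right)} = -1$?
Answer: $\frac{181}{5} \approx 36.2$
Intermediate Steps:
$x = -3$ ($x = \frac{1}{3} \left(-9\right) = -3$)
$t{\left(C \right)} = -40$ ($t{\left(C \right)} = 8 \frac{5}{-1} = 8 \cdot 5 \left(-1\right) = 8 \left(-5\right) = -40$)
$Y{\left(L \right)} = - \frac{3}{L}$
$W = 1$ ($W = -3 + 4 = 1$)
$p = \frac{181}{5}$ ($p = - \frac{3}{5} \left(-127\right) - 40 = \left(-3\right) \frac{1}{5} \left(-127\right) - 40 = \left(- \frac{3}{5}\right) \left(-127\right) - 40 = \frac{381}{5} - 40 = \frac{181}{5} \approx 36.2$)
$p W = \frac{181}{5} \cdot 1 = \frac{181}{5}$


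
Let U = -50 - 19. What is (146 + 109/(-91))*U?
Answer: -909213/91 ≈ -9991.3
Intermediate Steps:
U = -69
(146 + 109/(-91))*U = (146 + 109/(-91))*(-69) = (146 + 109*(-1/91))*(-69) = (146 - 109/91)*(-69) = (13177/91)*(-69) = -909213/91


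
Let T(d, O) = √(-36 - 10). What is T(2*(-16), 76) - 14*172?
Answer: -2408 + I*√46 ≈ -2408.0 + 6.7823*I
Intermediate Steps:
T(d, O) = I*√46 (T(d, O) = √(-46) = I*√46)
T(2*(-16), 76) - 14*172 = I*√46 - 14*172 = I*√46 - 1*2408 = I*√46 - 2408 = -2408 + I*√46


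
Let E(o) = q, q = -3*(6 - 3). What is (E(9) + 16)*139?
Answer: 973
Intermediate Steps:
q = -9 (q = -3*3 = -9)
E(o) = -9
(E(9) + 16)*139 = (-9 + 16)*139 = 7*139 = 973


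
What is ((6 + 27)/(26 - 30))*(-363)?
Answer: 11979/4 ≈ 2994.8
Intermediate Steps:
((6 + 27)/(26 - 30))*(-363) = (33/(-4))*(-363) = (33*(-¼))*(-363) = -33/4*(-363) = 11979/4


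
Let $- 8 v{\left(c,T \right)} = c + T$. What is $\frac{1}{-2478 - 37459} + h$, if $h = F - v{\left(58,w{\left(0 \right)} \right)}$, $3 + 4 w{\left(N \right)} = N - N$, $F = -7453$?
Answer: $- \frac{9515669211}{1277984} \approx -7445.8$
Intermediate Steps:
$w{\left(N \right)} = - \frac{3}{4}$ ($w{\left(N \right)} = - \frac{3}{4} + \frac{N - N}{4} = - \frac{3}{4} + \frac{1}{4} \cdot 0 = - \frac{3}{4} + 0 = - \frac{3}{4}$)
$v{\left(c,T \right)} = - \frac{T}{8} - \frac{c}{8}$ ($v{\left(c,T \right)} = - \frac{c + T}{8} = - \frac{T + c}{8} = - \frac{T}{8} - \frac{c}{8}$)
$h = - \frac{238267}{32}$ ($h = -7453 - \left(\left(- \frac{1}{8}\right) \left(- \frac{3}{4}\right) - \frac{29}{4}\right) = -7453 - \left(\frac{3}{32} - \frac{29}{4}\right) = -7453 - - \frac{229}{32} = -7453 + \frac{229}{32} = - \frac{238267}{32} \approx -7445.8$)
$\frac{1}{-2478 - 37459} + h = \frac{1}{-2478 - 37459} - \frac{238267}{32} = \frac{1}{-39937} - \frac{238267}{32} = - \frac{1}{39937} - \frac{238267}{32} = - \frac{9515669211}{1277984}$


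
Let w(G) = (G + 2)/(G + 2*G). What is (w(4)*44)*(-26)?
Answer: -572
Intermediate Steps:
w(G) = (2 + G)/(3*G) (w(G) = (2 + G)/((3*G)) = (2 + G)*(1/(3*G)) = (2 + G)/(3*G))
(w(4)*44)*(-26) = (((1/3)*(2 + 4)/4)*44)*(-26) = (((1/3)*(1/4)*6)*44)*(-26) = ((1/2)*44)*(-26) = 22*(-26) = -572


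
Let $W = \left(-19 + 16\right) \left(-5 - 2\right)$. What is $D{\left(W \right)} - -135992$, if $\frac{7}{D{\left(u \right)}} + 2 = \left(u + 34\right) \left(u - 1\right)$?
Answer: $\frac{149319223}{1098} \approx 1.3599 \cdot 10^{5}$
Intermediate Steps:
$W = 21$ ($W = \left(-3\right) \left(-7\right) = 21$)
$D{\left(u \right)} = \frac{7}{-2 + \left(-1 + u\right) \left(34 + u\right)}$ ($D{\left(u \right)} = \frac{7}{-2 + \left(u + 34\right) \left(u - 1\right)} = \frac{7}{-2 + \left(34 + u\right) \left(-1 + u\right)} = \frac{7}{-2 + \left(-1 + u\right) \left(34 + u\right)}$)
$D{\left(W \right)} - -135992 = \frac{7}{-36 + 21^{2} + 33 \cdot 21} - -135992 = \frac{7}{-36 + 441 + 693} + 135992 = \frac{7}{1098} + 135992 = \frac{149319223}{1098}$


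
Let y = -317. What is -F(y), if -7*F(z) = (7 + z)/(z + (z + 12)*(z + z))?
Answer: -310/1351371 ≈ -0.00022940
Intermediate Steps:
F(z) = -(7 + z)/(7*(z + 2*z*(12 + z))) (F(z) = -(7 + z)/(7*(z + (z + 12)*(z + z))) = -(7 + z)/(7*(z + (12 + z)*(2*z))) = -(7 + z)/(7*(z + 2*z*(12 + z))))
-F(y) = -(-7 - 1*(-317))/(7*(-317)*(25 + 2*(-317))) = -(-1)*(-7 + 317)/(7*317*(25 - 634)) = -(-1)*310/(7*317*(-609)) = -(-1)*(-1)*310/(7*317*609) = -1*310/1351371 = -310/1351371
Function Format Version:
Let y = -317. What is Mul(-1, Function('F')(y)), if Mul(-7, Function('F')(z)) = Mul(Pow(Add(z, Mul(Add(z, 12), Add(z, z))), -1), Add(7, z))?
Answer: Rational(-310, 1351371) ≈ -0.00022940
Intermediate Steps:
Function('F')(z) = Mul(Rational(-1, 7), Pow(Add(z, Mul(2, z, Add(12, z))), -1), Add(7, z)) (Function('F')(z) = Mul(Rational(-1, 7), Mul(Pow(Add(z, Mul(Add(z, 12), Add(z, z))), -1), Add(7, z))) = Mul(Rational(-1, 7), Mul(Pow(Add(z, Mul(Add(12, z), Mul(2, z))), -1), Add(7, z))) = Mul(Rational(-1, 7), Mul(Pow(Add(z, Mul(2, z, Add(12, z))), -1), Add(7, z))) = Mul(Rational(-1, 7), Pow(Add(z, Mul(2, z, Add(12, z))), -1), Add(7, z)))
Mul(-1, Function('F')(y)) = Mul(-1, Mul(Rational(1, 7), Pow(-317, -1), Pow(Add(25, Mul(2, -317)), -1), Add(-7, Mul(-1, -317)))) = Mul(-1, Mul(Rational(1, 7), Rational(-1, 317), Pow(Add(25, -634), -1), Add(-7, 317))) = Mul(-1, Mul(Rational(1, 7), Rational(-1, 317), Pow(-609, -1), 310)) = Mul(-1, Mul(Rational(1, 7), Rational(-1, 317), Rational(-1, 609), 310)) = Mul(-1, Rational(310, 1351371)) = Rational(-310, 1351371)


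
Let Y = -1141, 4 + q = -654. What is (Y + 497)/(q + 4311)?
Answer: -644/3653 ≈ -0.17629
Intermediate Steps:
q = -658 (q = -4 - 654 = -658)
(Y + 497)/(q + 4311) = (-1141 + 497)/(-658 + 4311) = -644/3653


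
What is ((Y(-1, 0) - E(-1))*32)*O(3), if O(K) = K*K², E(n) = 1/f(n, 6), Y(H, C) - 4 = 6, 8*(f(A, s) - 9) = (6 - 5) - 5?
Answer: 145152/17 ≈ 8538.4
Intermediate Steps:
f(A, s) = 17/2 (f(A, s) = 9 + ((6 - 5) - 5)/8 = 9 + (1 - 5)/8 = 9 + (⅛)*(-4) = 9 - ½ = 17/2)
Y(H, C) = 10 (Y(H, C) = 4 + 6 = 10)
E(n) = 2/17 (E(n) = 1/(17/2) = 2/17)
O(K) = K³
((Y(-1, 0) - E(-1))*32)*O(3) = ((10 - 1*2/17)*32)*3³ = ((10 - 2/17)*32)*27 = ((168/17)*32)*27 = (5376/17)*27 = 145152/17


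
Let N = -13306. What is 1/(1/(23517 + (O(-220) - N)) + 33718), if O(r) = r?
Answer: 36603/1234179955 ≈ 2.9658e-5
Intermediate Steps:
1/(1/(23517 + (O(-220) - N)) + 33718) = 1/(1/(23517 + (-220 - 1*(-13306))) + 33718) = 1/(1/(23517 + (-220 + 13306)) + 33718) = 1/(1/(23517 + 13086) + 33718) = 1/(1/36603 + 33718) = 1/(1234179955/36603) = 36603/1234179955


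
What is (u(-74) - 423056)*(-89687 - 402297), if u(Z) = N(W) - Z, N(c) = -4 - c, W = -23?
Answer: 208091028592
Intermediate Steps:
u(Z) = 19 - Z (u(Z) = (-4 - 1*(-23)) - Z = (-4 + 23) - Z = 19 - Z)
(u(-74) - 423056)*(-89687 - 402297) = ((19 - 1*(-74)) - 423056)*(-89687 - 402297) = ((19 + 74) - 423056)*(-491984) = (93 - 423056)*(-491984) = -422963*(-491984) = 208091028592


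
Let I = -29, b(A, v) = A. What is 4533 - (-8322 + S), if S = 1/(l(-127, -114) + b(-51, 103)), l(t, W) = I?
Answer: 1028401/80 ≈ 12855.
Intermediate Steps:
l(t, W) = -29
S = -1/80 (S = 1/(-29 - 51) = 1/(-80) = -1/80 ≈ -0.012500)
4533 - (-8322 + S) = 4533 - (-8322 - 1/80) = 4533 - 1*(-665761/80) = 4533 + 665761/80 = 1028401/80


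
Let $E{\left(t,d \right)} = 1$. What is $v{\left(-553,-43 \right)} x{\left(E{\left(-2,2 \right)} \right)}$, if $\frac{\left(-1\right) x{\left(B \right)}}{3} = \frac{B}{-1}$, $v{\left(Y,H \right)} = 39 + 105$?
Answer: $432$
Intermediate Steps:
$v{\left(Y,H \right)} = 144$
$x{\left(B \right)} = 3 B$ ($x{\left(B \right)} = - 3 \frac{B}{-1} = - 3 B \left(-1\right) = - 3 \left(- B\right) = 3 B$)
$v{\left(-553,-43 \right)} x{\left(E{\left(-2,2 \right)} \right)} = 144 \cdot 3 \cdot 1 = 144 \cdot 3 = 432$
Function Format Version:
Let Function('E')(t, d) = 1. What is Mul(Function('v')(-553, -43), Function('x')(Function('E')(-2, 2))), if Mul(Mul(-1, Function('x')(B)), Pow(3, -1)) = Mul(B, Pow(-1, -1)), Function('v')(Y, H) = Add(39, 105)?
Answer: 432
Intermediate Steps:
Function('v')(Y, H) = 144
Function('x')(B) = Mul(3, B) (Function('x')(B) = Mul(-3, Mul(B, Pow(-1, -1))) = Mul(-3, Mul(B, -1)) = Mul(-3, Mul(-1, B)) = Mul(3, B))
Mul(Function('v')(-553, -43), Function('x')(Function('E')(-2, 2))) = Mul(144, Mul(3, 1)) = Mul(144, 3) = 432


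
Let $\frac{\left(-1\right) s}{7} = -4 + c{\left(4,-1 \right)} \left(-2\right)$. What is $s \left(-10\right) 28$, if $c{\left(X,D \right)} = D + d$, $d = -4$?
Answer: $11760$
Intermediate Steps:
$c{\left(X,D \right)} = -4 + D$ ($c{\left(X,D \right)} = D - 4 = -4 + D$)
$s = -42$ ($s = - 7 \left(-4 + \left(-4 - 1\right) \left(-2\right)\right) = - 7 \left(-4 - -10\right) = - 7 \left(-4 + 10\right) = \left(-7\right) 6 = -42$)
$s \left(-10\right) 28 = \left(-42\right) \left(-10\right) 28 = 420 \cdot 28 = 11760$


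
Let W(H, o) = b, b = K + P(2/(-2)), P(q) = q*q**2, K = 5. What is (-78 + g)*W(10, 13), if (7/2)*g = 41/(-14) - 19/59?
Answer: -912732/2891 ≈ -315.71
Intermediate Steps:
P(q) = q**3
b = 4 (b = 5 + (2/(-2))**3 = 5 + (2*(-1/2))**3 = 5 + (-1)**3 = 5 - 1 = 4)
W(H, o) = 4
g = -2685/2891 (g = 2*(41/(-14) - 19/59)/7 = 2*(41*(-1/14) - 19*1/59)/7 = 2*(-41/14 - 19/59)/7 = (2/7)*(-2685/826) = -2685/2891 ≈ -0.92874)
(-78 + g)*W(10, 13) = (-78 - 2685/2891)*4 = -228183/2891*4 = -912732/2891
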